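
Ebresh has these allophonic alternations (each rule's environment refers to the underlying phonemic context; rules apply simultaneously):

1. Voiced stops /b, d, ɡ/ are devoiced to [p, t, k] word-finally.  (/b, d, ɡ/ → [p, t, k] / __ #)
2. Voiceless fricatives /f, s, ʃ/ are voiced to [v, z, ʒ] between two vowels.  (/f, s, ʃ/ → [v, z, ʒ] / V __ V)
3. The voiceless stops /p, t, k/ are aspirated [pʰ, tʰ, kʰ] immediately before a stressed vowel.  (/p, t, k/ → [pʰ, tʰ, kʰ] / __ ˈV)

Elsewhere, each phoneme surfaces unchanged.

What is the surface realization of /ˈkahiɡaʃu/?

[ˈkʰahiɡaʒu]

/k/ — word-initial, immediately before a stressed vowel — surfaces as [kʰ] (rule 3).
/a/ stays [a].
/h/ (between /a/ and /i/) is unaffected → [h].
/i/ — not in any rule's target class → [i].
/ɡ/ (between /i/ and /a/) fails the environment for rule 1, so it stays [ɡ].
/a/ (between /ɡ/ and /ʃ/): no rule targets it → [a].
/ʃ/ (between /a/ and /u/) occurs between two vowels → [ʒ] by rule 2.
/u/ stays [u].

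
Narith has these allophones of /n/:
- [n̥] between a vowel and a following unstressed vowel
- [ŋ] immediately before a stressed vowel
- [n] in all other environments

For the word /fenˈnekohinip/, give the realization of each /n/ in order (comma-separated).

Occurrence 1 (position 3): no conditioning environment matches → elsewhere allophone [n].
Occurrence 2 (position 4): immediately before a stressed vowel → [ŋ].
Occurrence 3 (position 10): between a vowel and a following unstressed vowel → [n̥].

[n], [ŋ], [n̥]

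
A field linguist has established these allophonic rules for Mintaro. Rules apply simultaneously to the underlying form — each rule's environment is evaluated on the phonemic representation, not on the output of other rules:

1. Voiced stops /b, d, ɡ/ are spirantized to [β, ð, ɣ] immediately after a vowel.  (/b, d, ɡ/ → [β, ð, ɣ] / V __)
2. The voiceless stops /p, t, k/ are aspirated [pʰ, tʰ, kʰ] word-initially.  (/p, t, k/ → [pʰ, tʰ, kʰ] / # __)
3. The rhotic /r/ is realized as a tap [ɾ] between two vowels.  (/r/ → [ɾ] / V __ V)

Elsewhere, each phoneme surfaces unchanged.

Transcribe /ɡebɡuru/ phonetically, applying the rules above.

[ɡeβɡuɾu]

/ɡ/ (word-initial) fails the environment for rule 1, so it stays [ɡ].
Rule 1 applies to /b/ (between /e/ and /ɡ/: immediately after a vowel) → [β].
/ɡ/ (between /b/ and /u/): rule 1 targets it, but not immediately after a vowel → unchanged [ɡ].
/r/ (between /u/ and /u/): between two vowels, so rule 3 applies → [ɾ].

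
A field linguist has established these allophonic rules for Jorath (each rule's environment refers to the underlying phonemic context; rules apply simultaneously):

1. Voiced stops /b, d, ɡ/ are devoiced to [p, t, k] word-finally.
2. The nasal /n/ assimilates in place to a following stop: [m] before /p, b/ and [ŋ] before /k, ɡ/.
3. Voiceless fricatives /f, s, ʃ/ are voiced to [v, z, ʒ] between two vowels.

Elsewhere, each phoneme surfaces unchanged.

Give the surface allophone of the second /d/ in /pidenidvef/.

[d]

/d/ (between /i/ and /v/): rule 1 targets it, but not word-finally → unchanged [d].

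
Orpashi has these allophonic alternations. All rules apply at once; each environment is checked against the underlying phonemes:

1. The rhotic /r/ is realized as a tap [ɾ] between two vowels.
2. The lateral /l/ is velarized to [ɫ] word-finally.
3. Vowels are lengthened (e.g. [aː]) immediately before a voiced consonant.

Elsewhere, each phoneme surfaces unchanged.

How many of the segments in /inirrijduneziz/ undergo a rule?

Segments that undergo a rule: /i/ → [iː] (rule 3); /i/ → [iː] (rule 3); /i/ → [iː] (rule 3); /u/ → [uː] (rule 3); /e/ → [eː] (rule 3); /i/ → [iː] (rule 3).
All other segments surface unchanged.

6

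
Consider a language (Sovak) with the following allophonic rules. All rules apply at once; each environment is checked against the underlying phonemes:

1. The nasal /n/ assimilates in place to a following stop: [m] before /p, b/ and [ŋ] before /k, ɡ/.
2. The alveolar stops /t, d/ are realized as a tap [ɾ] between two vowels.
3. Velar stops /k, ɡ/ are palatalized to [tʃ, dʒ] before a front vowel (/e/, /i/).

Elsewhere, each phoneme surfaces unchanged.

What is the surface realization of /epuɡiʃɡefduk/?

/e/ — not in any rule's target class → [e].
/p/ (between /e/ and /u/) is unaffected → [p].
/u/ (between /p/ and /ɡ/): no rule targets it → [u].
/ɡ/ — between /u/ and /i/, before a front vowel — surfaces as [dʒ] (rule 3).
/i/ (between /ɡ/ and /ʃ/) is unaffected → [i].
/ʃ/ (between /i/ and /ɡ/): no rule targets it → [ʃ].
/ɡ/ — between /ʃ/ and /e/, before a front vowel — surfaces as [dʒ] (rule 3).
/e/ (between /ɡ/ and /f/) is unaffected → [e].
/f/ — not in any rule's target class → [f].
/d/ (between /f/ and /u/) fails the environment for rule 2, so it stays [d].
/u/ — not in any rule's target class → [u].
/k/ (word-final) fails the environment for rule 3, so it stays [k].

[epudʒiʃdʒefduk]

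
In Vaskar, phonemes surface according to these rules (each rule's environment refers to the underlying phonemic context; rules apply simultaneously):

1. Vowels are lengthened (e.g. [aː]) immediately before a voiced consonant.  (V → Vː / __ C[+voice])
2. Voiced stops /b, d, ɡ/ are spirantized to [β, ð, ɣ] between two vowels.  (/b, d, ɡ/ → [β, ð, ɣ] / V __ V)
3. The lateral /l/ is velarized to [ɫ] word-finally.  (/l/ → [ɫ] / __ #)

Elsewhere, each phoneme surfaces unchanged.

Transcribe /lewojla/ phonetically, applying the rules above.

[leːwoːjla]

/l/ (word-initial): rule 3 targets it, but not word-finally → unchanged [l].
/e/ meets the environment for rule 1 (before a voiced consonant) → [eː].
/w/ stays [w].
Rule 1 applies to /o/ (between /w/ and /j/: before a voiced consonant) → [oː].
/j/ (between /o/ and /l/): no rule targets it → [j].
/l/ (between /j/ and /a/) is in the target of rule 3 but the environment (word-finally) is not met → [l].
/a/ (word-final): rule 1 targets it, but not before a voiced consonant → unchanged [a].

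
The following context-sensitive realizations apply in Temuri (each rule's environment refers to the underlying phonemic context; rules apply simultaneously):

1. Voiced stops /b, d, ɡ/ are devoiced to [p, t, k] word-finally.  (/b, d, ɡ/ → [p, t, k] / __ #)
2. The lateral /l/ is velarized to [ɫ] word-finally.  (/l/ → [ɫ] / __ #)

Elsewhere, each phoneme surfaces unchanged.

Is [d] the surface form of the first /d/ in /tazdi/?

Yes

/d/ — between /z/ and /i/; rule 1 does not apply here → [d].
The actual realization is [d], which matches [d].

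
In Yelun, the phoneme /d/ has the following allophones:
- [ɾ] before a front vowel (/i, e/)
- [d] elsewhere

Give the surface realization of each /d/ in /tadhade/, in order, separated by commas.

[d], [ɾ]

Occurrence 1 (position 3): no conditioning environment matches → elsewhere allophone [d].
Occurrence 2 (position 6): before a front vowel (/i, e/) → [ɾ].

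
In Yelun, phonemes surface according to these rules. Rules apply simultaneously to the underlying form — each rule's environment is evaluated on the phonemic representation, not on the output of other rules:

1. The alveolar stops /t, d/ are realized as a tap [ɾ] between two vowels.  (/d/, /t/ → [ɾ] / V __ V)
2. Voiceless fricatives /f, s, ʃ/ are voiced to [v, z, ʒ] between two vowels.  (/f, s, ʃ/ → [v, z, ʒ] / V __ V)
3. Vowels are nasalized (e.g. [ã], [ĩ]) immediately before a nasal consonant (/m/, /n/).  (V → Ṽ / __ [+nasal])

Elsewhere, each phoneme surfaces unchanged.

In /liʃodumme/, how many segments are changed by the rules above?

Segments that undergo a rule: /ʃ/ → [ʒ] (rule 2); /d/ → [ɾ] (rule 1); /u/ → [ũ] (rule 3).
All other segments surface unchanged.

3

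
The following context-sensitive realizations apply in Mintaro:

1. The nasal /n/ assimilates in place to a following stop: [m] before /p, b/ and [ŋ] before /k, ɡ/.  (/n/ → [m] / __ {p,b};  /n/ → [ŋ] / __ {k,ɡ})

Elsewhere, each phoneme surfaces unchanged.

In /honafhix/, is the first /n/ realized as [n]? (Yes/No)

Yes

/n/ (between /o/ and /a/) fails the environment for rule 1, so it stays [n].
The actual realization is [n], which matches [n].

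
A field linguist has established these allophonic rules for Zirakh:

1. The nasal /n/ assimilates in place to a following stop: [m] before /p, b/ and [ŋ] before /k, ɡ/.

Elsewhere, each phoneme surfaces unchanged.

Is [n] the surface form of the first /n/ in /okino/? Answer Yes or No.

/n/ (between /i/ and /o/) fails the environment for rule 1, so it stays [n].
The actual realization is [n], which matches [n].

Yes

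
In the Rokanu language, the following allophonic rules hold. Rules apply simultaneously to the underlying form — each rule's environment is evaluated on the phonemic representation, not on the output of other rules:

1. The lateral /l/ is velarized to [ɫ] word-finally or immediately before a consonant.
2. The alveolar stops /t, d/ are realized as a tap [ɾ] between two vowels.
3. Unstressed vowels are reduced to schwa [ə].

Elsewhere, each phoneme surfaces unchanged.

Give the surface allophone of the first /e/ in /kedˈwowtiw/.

[ə]

/e/ — between /k/ and /d/, in an unstressed syllable — surfaces as [ə] (rule 3).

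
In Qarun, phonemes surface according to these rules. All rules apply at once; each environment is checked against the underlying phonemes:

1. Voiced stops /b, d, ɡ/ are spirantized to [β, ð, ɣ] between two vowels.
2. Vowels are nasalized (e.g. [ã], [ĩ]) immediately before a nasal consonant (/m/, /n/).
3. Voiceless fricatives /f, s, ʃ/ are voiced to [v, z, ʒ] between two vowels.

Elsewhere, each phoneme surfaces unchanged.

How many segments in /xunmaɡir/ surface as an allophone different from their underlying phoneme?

Segments that undergo a rule: /u/ → [ũ] (rule 2); /ɡ/ → [ɣ] (rule 1).
All other segments surface unchanged.

2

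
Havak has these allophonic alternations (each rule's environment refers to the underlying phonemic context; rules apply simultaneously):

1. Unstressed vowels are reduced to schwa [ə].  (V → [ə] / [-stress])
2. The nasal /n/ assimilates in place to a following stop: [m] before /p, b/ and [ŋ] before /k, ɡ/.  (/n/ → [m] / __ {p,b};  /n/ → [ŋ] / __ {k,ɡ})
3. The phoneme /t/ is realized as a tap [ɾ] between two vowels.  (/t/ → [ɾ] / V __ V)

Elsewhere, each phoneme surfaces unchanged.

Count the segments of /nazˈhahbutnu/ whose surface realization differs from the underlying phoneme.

3

Segments that undergo a rule: /a/ → [ə] (rule 1); /u/ → [ə] (rule 1); /u/ → [ə] (rule 1).
All other segments surface unchanged.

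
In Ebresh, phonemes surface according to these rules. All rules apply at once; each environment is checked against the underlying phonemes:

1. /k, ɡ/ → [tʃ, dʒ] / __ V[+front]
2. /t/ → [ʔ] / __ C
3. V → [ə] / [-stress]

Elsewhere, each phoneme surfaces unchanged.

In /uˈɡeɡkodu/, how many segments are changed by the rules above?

Segments that undergo a rule: /u/ → [ə] (rule 3); /ɡ/ → [dʒ] (rule 1); /o/ → [ə] (rule 3); /u/ → [ə] (rule 3).
All other segments surface unchanged.

4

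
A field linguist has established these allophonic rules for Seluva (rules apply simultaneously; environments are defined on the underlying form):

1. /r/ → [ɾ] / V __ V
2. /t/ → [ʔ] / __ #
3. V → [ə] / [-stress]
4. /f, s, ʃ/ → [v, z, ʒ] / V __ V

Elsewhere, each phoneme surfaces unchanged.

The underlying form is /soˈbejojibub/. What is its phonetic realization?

[səˈbejəjəbəb]

/s/ — word-initial; rule 4 does not apply here → [s].
/o/ meets the environment for rule 3 (in an unstressed syllable) → [ə].
/e/ — between /b/ and /j/; rule 3 does not apply here → [e].
/o/ (between /j/ and /j/) occurs in an unstressed syllable → [ə] by rule 3.
/i/ — between /j/ and /b/, in an unstressed syllable — surfaces as [ə] (rule 3).
/u/ (between /b/ and /b/) occurs in an unstressed syllable → [ə] by rule 3.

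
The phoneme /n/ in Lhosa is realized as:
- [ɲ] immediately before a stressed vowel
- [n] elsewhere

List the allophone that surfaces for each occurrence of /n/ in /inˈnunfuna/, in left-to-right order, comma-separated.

Occurrence 1 (position 2): no conditioning environment matches → elsewhere allophone [n].
Occurrence 2 (position 3): immediately before a stressed vowel → [ɲ].
Occurrence 3 (position 5): no conditioning environment matches → elsewhere allophone [n].
Occurrence 4 (position 8): no conditioning environment matches → elsewhere allophone [n].

[n], [ɲ], [n], [n]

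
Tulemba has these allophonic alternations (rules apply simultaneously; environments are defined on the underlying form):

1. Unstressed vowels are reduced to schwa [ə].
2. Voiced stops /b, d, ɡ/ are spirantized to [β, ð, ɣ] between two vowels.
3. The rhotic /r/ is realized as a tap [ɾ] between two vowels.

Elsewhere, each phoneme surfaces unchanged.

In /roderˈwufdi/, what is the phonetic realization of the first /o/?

[ə]

/o/ (between /r/ and /d/): in an unstressed syllable, so rule 1 applies → [ə].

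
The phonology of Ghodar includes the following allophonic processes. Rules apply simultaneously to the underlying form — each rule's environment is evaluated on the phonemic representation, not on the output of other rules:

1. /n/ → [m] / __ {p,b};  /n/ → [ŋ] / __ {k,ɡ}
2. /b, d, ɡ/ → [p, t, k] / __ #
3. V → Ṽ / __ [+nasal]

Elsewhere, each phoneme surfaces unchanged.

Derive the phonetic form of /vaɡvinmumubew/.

/v/ (word-initial) is unaffected → [v].
/a/ (between /v/ and /ɡ/) is in the target of rule 3 but the environment (before a nasal consonant) is not met → [a].
/ɡ/ (between /a/ and /v/) fails the environment for rule 2, so it stays [ɡ].
/v/ — not in any rule's target class → [v].
Rule 3 applies to /i/ (between /v/ and /n/: before a nasal consonant) → [ĩ].
/n/ (between /i/ and /m/): rule 1 targets it, but not before a labial or velar stop → unchanged [n].
/m/ (between /n/ and /u/): no rule targets it → [m].
/u/ (between /m/ and /m/) occurs before a nasal consonant → [ũ] by rule 3.
/m/ (between /u/ and /u/): no rule targets it → [m].
/u/ — between /m/ and /b/; rule 3 does not apply here → [u].
/b/ (between /u/ and /e/) is in the target of rule 2 but the environment (word-finally) is not met → [b].
/e/ — between /b/ and /w/; rule 3 does not apply here → [e].
/w/ stays [w].

[vaɡvĩnmũmubew]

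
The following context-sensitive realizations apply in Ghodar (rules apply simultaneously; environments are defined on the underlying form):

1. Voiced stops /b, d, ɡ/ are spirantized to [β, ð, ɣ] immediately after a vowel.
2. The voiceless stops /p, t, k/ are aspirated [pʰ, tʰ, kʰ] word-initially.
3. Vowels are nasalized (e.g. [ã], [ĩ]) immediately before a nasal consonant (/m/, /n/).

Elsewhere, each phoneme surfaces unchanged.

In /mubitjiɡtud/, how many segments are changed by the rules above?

Segments that undergo a rule: /b/ → [β] (rule 1); /ɡ/ → [ɣ] (rule 1); /d/ → [ð] (rule 1).
All other segments surface unchanged.

3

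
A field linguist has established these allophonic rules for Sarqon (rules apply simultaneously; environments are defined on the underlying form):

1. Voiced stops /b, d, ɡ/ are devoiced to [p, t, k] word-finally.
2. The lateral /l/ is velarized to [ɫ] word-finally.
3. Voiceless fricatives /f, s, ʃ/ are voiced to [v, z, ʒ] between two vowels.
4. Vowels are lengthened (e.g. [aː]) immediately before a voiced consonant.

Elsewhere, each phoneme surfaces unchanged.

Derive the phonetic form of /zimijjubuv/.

/z/ (word-initial): no rule targets it → [z].
/i/ — between /z/ and /m/, before a voiced consonant — surfaces as [iː] (rule 4).
/m/ — not in any rule's target class → [m].
Rule 4 applies to /i/ (between /m/ and /j/: before a voiced consonant) → [iː].
/j/ (between /i/ and /j/): no rule targets it → [j].
/j/ stays [j].
/u/ (between /j/ and /b/): before a voiced consonant, so rule 4 applies → [uː].
/b/ (between /u/ and /u/) fails the environment for rule 1, so it stays [b].
/u/ (between /b/ and /v/): before a voiced consonant, so rule 4 applies → [uː].
/v/ stays [v].

[ziːmiːjjuːbuːv]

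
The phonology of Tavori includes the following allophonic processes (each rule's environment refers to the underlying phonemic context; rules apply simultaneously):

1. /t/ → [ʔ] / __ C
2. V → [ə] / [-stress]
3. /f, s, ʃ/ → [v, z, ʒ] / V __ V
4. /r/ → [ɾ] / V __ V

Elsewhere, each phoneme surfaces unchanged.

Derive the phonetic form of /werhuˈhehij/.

[wərhəˈhehəj]

/e/ meets the environment for rule 2 (in an unstressed syllable) → [ə].
/r/ (between /e/ and /h/) is in the target of rule 4 but the environment (between two vowels) is not met → [r].
/u/ (between /h/ and /h/): in an unstressed syllable, so rule 2 applies → [ə].
/e/ (between /h/ and /h/): rule 2 targets it, but not in an unstressed syllable → unchanged [e].
/i/ meets the environment for rule 2 (in an unstressed syllable) → [ə].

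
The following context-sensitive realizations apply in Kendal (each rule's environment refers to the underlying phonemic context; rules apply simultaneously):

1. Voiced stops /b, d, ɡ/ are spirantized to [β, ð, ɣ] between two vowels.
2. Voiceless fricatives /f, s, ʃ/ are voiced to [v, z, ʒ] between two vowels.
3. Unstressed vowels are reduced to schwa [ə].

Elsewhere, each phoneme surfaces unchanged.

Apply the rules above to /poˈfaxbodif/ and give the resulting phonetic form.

/p/ stays [p].
/o/ (between /p/ and /f/): in an unstressed syllable, so rule 3 applies → [ə].
/f/ — between /o/ and /a/, between two vowels — surfaces as [v] (rule 2).
/a/ (between /f/ and /x/) is in the target of rule 3 but the environment (in an unstressed syllable) is not met → [a].
/x/ (between /a/ and /b/) is unaffected → [x].
/b/ — between /x/ and /o/; rule 1 does not apply here → [b].
/o/ (between /b/ and /d/): in an unstressed syllable, so rule 3 applies → [ə].
/d/ (between /o/ and /i/): between two vowels, so rule 1 applies → [ð].
/i/ (between /d/ and /f/) occurs in an unstressed syllable → [ə] by rule 3.
/f/ (word-final) fails the environment for rule 2, so it stays [f].

[pəˈvaxbəðəf]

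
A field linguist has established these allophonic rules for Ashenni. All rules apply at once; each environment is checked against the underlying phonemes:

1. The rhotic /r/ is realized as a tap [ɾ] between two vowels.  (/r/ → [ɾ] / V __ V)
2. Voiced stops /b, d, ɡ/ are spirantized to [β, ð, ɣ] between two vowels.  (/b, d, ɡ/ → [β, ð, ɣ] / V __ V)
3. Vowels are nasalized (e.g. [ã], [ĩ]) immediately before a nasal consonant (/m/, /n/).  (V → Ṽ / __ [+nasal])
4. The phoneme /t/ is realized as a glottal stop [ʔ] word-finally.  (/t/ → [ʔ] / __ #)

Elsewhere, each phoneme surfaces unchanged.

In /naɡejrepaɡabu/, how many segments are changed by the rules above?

Segments that undergo a rule: /ɡ/ → [ɣ] (rule 2); /ɡ/ → [ɣ] (rule 2); /b/ → [β] (rule 2).
All other segments surface unchanged.

3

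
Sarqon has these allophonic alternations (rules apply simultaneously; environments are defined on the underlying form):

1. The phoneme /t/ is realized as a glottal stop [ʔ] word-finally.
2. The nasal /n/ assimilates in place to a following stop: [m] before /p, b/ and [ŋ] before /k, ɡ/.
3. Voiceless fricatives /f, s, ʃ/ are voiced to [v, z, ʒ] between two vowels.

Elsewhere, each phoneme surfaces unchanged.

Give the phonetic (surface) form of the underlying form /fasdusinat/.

[fasduzinaʔ]

/f/ (word-initial): rule 3 targets it, but not between two vowels → unchanged [f].
/a/ (between /f/ and /s/): no rule targets it → [a].
/s/ (between /a/ and /d/): rule 3 targets it, but not between two vowels → unchanged [s].
/d/ — not in any rule's target class → [d].
/u/ (between /d/ and /s/): no rule targets it → [u].
/s/ meets the environment for rule 3 (between two vowels) → [z].
/i/ (between /s/ and /n/) is unaffected → [i].
/n/ — between /i/ and /a/; rule 2 does not apply here → [n].
/a/ (between /n/ and /t/): no rule targets it → [a].
/t/ (word-final): word-finally, so rule 1 applies → [ʔ].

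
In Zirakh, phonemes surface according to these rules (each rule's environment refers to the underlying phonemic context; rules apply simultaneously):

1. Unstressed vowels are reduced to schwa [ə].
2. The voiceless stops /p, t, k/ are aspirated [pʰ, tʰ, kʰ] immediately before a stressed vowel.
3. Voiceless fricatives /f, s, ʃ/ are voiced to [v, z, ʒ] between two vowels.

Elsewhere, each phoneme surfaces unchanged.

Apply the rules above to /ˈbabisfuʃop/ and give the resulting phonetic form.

/b/ (word-initial): no rule targets it → [b].
/a/ (between /b/ and /b/): rule 1 targets it, but not in an unstressed syllable → unchanged [a].
/b/ stays [b].
/i/ (between /b/ and /s/): in an unstressed syllable, so rule 1 applies → [ə].
/s/ (between /i/ and /f/): rule 3 targets it, but not between two vowels → unchanged [s].
/f/ — between /s/ and /u/; rule 3 does not apply here → [f].
/u/ — between /f/ and /ʃ/, in an unstressed syllable — surfaces as [ə] (rule 1).
/ʃ/ meets the environment for rule 3 (between two vowels) → [ʒ].
/o/ (between /ʃ/ and /p/) occurs in an unstressed syllable → [ə] by rule 1.
/p/ (word-final) is in the target of rule 2 but the environment (immediately before a stressed vowel) is not met → [p].

[ˈbabəsfəʒəp]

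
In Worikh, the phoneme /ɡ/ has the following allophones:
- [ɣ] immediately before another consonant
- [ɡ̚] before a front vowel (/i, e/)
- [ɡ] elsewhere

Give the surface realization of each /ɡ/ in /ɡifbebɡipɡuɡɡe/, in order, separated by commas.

[ɡ̚], [ɡ̚], [ɡ], [ɣ], [ɡ̚]

Occurrence 1 (position 1): before a front vowel (/i, e/) → [ɡ̚].
Occurrence 2 (position 7): before a front vowel (/i, e/) → [ɡ̚].
Occurrence 3 (position 10): no conditioning environment matches → elsewhere allophone [ɡ].
Occurrence 4 (position 12): immediately before another consonant → [ɣ].
Occurrence 5 (position 13): before a front vowel (/i, e/) → [ɡ̚].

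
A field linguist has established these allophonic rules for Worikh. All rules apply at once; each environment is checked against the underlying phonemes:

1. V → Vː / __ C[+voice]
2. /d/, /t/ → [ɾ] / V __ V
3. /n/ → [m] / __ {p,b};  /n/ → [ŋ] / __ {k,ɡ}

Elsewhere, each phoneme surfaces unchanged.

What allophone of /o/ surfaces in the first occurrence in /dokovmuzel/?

[o]

/o/ (between /d/ and /k/) fails the environment for rule 1, so it stays [o].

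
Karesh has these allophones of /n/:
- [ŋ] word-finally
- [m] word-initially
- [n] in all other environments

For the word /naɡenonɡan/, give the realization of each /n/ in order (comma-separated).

Occurrence 1 (position 1): word-initially → [m].
Occurrence 2 (position 5): no conditioning environment matches → elsewhere allophone [n].
Occurrence 3 (position 7): no conditioning environment matches → elsewhere allophone [n].
Occurrence 4 (position 10): word-finally → [ŋ].

[m], [n], [n], [ŋ]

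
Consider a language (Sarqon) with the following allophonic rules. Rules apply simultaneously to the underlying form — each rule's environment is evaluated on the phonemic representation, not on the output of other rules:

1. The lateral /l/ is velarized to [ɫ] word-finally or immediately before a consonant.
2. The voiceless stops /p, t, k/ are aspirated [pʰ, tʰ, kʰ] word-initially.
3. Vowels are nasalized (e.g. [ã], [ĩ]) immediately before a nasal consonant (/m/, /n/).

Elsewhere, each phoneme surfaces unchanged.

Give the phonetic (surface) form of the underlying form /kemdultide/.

[kʰẽmduɫtide]

/k/ (word-initial) occurs word-initially → [kʰ] by rule 2.
/e/ — between /k/ and /m/, before a nasal consonant — surfaces as [ẽ] (rule 3).
/m/ — not in any rule's target class → [m].
/d/ — not in any rule's target class → [d].
/u/ (between /d/ and /l/) fails the environment for rule 3, so it stays [u].
/l/ — between /u/ and /t/, word-finally or immediately before a consonant — surfaces as [ɫ] (rule 1).
/t/ — between /l/ and /i/; rule 2 does not apply here → [t].
/i/ — between /t/ and /d/; rule 3 does not apply here → [i].
/d/ (between /i/ and /e/) is unaffected → [d].
/e/ (word-final): rule 3 targets it, but not before a nasal consonant → unchanged [e].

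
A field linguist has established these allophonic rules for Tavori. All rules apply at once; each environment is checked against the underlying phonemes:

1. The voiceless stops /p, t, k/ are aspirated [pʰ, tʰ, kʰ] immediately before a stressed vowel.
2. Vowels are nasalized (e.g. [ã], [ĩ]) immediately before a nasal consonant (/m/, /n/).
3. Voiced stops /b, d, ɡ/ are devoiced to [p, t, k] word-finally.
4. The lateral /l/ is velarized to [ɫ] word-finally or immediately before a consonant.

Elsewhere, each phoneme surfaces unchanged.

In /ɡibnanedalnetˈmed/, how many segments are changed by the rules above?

Segments that undergo a rule: /a/ → [ã] (rule 2); /l/ → [ɫ] (rule 4); /d/ → [t] (rule 3).
All other segments surface unchanged.

3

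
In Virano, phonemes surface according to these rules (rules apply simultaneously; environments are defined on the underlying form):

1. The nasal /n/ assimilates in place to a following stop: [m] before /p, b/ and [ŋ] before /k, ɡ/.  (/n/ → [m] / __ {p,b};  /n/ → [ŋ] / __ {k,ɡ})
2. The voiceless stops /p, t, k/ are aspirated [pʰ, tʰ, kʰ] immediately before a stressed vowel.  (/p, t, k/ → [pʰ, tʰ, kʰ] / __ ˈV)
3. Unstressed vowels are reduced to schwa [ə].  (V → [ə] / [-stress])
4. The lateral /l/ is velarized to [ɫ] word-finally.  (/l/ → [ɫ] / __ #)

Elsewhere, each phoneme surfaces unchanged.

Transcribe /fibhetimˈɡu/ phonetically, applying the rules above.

[fəbhətəmˈɡu]

/i/ (between /f/ and /b/): in an unstressed syllable, so rule 3 applies → [ə].
/e/ (between /h/ and /t/): in an unstressed syllable, so rule 3 applies → [ə].
/t/ (between /e/ and /i/) fails the environment for rule 2, so it stays [t].
Rule 3 applies to /i/ (between /t/ and /m/: in an unstressed syllable) → [ə].
/u/ (word-final) is in the target of rule 3 but the environment (in an unstressed syllable) is not met → [u].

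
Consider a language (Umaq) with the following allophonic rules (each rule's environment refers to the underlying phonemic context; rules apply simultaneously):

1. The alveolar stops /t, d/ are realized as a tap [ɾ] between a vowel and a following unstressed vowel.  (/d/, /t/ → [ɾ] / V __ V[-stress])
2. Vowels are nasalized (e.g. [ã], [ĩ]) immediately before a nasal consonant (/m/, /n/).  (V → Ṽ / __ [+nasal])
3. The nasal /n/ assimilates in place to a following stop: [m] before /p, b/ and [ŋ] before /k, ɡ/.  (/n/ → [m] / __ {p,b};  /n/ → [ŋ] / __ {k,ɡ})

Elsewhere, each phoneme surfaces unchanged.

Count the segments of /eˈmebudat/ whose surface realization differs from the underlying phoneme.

Segments that undergo a rule: /e/ → [ẽ] (rule 2); /d/ → [ɾ] (rule 1).
All other segments surface unchanged.

2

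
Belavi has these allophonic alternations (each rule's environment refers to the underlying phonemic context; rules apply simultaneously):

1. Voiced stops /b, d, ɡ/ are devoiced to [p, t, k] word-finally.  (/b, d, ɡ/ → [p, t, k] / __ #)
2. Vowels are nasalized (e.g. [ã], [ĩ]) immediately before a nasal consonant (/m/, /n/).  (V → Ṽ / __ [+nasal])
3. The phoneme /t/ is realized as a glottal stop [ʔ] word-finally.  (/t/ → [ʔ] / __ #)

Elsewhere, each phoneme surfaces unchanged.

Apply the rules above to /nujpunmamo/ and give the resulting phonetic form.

/n/ (word-initial): no rule targets it → [n].
/u/ — between /n/ and /j/; rule 2 does not apply here → [u].
/j/ (between /u/ and /p/): no rule targets it → [j].
/p/ (between /j/ and /u/) is unaffected → [p].
Rule 2 applies to /u/ (between /p/ and /n/: before a nasal consonant) → [ũ].
/n/ stays [n].
/m/ (between /n/ and /a/) is unaffected → [m].
/a/ meets the environment for rule 2 (before a nasal consonant) → [ã].
/m/ — not in any rule's target class → [m].
/o/ (word-final) is in the target of rule 2 but the environment (before a nasal consonant) is not met → [o].

[nujpũnmãmo]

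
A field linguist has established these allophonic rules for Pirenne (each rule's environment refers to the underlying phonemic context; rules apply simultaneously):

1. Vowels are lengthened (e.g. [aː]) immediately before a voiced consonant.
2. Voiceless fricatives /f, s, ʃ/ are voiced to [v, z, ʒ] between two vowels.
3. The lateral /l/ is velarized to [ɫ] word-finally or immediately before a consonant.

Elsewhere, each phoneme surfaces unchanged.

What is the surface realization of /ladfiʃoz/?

[laːdfiʒoːz]

/l/ (word-initial) is in the target of rule 3 but the environment (word-finally or immediately before a consonant) is not met → [l].
/a/ (between /l/ and /d/): before a voiced consonant, so rule 1 applies → [aː].
/d/ — not in any rule's target class → [d].
/f/ (between /d/ and /i/) is in the target of rule 2 but the environment (between two vowels) is not met → [f].
/i/ — between /f/ and /ʃ/; rule 1 does not apply here → [i].
/ʃ/ meets the environment for rule 2 (between two vowels) → [ʒ].
/o/ (between /ʃ/ and /z/) occurs before a voiced consonant → [oː] by rule 1.
/z/ stays [z].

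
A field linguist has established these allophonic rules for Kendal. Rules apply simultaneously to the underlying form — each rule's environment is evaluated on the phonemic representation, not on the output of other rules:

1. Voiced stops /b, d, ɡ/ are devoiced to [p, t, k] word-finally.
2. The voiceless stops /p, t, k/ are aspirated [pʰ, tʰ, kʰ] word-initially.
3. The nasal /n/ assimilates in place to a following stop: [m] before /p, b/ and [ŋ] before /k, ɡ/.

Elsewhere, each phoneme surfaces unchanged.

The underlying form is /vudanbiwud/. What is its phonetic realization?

[vudambiwut]

/v/ (word-initial): no rule targets it → [v].
/u/ stays [u].
/d/ (between /u/ and /a/): rule 1 targets it, but not word-finally → unchanged [d].
/a/ — not in any rule's target class → [a].
/n/ (between /a/ and /b/) occurs before a labial or velar stop → [m] by rule 3.
/b/ (between /n/ and /i/) is in the target of rule 1 but the environment (word-finally) is not met → [b].
/i/ (between /b/ and /w/): no rule targets it → [i].
/w/ (between /i/ and /u/) is unaffected → [w].
/u/ stays [u].
/d/ (word-final) occurs word-finally → [t] by rule 1.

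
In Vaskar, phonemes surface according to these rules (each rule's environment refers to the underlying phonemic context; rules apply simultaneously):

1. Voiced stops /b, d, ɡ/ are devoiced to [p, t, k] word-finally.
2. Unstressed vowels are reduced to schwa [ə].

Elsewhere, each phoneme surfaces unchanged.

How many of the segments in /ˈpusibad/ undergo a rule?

3

Segments that undergo a rule: /i/ → [ə] (rule 2); /a/ → [ə] (rule 2); /d/ → [t] (rule 1).
All other segments surface unchanged.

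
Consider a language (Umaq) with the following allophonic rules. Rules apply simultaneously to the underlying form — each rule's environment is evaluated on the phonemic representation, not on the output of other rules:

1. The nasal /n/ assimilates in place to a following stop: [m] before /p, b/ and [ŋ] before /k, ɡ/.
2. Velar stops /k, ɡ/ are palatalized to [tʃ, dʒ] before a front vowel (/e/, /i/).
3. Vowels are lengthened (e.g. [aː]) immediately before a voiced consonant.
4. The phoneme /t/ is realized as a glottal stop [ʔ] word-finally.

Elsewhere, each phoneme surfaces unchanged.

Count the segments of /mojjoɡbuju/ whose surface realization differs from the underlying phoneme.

Segments that undergo a rule: /o/ → [oː] (rule 3); /o/ → [oː] (rule 3); /u/ → [uː] (rule 3).
All other segments surface unchanged.

3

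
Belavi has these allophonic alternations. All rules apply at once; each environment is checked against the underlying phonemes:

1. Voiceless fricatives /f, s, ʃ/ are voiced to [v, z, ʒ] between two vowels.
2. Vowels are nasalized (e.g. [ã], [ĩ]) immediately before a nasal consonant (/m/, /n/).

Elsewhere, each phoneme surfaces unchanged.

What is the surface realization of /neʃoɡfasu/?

[neʒoɡfazu]

/n/ — not in any rule's target class → [n].
/e/ (between /n/ and /ʃ/) is in the target of rule 2 but the environment (before a nasal consonant) is not met → [e].
/ʃ/ meets the environment for rule 1 (between two vowels) → [ʒ].
/o/ (between /ʃ/ and /ɡ/) fails the environment for rule 2, so it stays [o].
/ɡ/ stays [ɡ].
/f/ (between /ɡ/ and /a/) fails the environment for rule 1, so it stays [f].
/a/ — between /f/ and /s/; rule 2 does not apply here → [a].
/s/ (between /a/ and /u/) occurs between two vowels → [z] by rule 1.
/u/ (word-final) is in the target of rule 2 but the environment (before a nasal consonant) is not met → [u].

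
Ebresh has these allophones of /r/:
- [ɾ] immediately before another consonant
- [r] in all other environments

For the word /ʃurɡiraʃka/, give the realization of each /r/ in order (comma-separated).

Occurrence 1 (position 3): immediately before another consonant → [ɾ].
Occurrence 2 (position 6): no conditioning environment matches → elsewhere allophone [r].

[ɾ], [r]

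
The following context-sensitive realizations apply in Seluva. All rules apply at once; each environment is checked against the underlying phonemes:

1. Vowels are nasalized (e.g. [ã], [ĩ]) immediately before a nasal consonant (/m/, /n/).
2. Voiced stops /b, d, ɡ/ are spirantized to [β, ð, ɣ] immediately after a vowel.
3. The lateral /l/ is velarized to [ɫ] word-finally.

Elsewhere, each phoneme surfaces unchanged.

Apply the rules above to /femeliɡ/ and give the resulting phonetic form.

[fẽmeliɣ]

/e/ (between /f/ and /m/) occurs before a nasal consonant → [ẽ] by rule 1.
/e/ (between /m/ and /l/): rule 1 targets it, but not before a nasal consonant → unchanged [e].
/l/ — between /e/ and /i/; rule 3 does not apply here → [l].
/i/ — between /l/ and /ɡ/; rule 1 does not apply here → [i].
/ɡ/ — word-final, immediately after a vowel — surfaces as [ɣ] (rule 2).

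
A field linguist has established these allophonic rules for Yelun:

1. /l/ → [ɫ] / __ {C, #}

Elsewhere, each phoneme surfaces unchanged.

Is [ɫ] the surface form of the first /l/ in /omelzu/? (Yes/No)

/l/ (between /e/ and /z/): word-finally or immediately before a consonant, so rule 1 applies → [ɫ].
The actual realization is [ɫ], which matches [ɫ].

Yes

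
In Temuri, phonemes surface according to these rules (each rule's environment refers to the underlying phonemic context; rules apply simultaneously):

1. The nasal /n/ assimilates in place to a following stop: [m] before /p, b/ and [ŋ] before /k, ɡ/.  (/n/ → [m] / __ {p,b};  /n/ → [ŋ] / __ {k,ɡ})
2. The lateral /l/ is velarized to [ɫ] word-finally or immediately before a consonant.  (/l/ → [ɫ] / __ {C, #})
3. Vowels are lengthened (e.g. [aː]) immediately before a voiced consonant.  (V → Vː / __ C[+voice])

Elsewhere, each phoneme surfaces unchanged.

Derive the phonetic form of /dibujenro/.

[diːbuːjeːnro]

/d/ — not in any rule's target class → [d].
/i/ (between /d/ and /b/): before a voiced consonant, so rule 3 applies → [iː].
/b/ (between /i/ and /u/): no rule targets it → [b].
Rule 3 applies to /u/ (between /b/ and /j/: before a voiced consonant) → [uː].
/j/ stays [j].
/e/ — between /j/ and /n/, before a voiced consonant — surfaces as [eː] (rule 3).
/n/ — between /e/ and /r/; rule 1 does not apply here → [n].
/r/ (between /n/ and /o/): no rule targets it → [r].
/o/ (word-final) fails the environment for rule 3, so it stays [o].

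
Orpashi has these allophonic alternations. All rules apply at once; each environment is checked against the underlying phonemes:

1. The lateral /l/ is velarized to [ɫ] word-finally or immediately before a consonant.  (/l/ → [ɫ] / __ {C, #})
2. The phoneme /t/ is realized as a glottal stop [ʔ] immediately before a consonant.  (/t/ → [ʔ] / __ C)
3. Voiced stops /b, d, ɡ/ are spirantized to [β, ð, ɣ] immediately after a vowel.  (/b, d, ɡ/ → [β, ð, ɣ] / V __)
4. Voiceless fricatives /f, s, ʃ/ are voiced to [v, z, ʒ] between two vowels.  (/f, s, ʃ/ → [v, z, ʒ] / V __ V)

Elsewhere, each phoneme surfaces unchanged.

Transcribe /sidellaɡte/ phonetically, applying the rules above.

[siðeɫlaɣte]

/s/ (word-initial) fails the environment for rule 4, so it stays [s].
/i/ (between /s/ and /d/): no rule targets it → [i].
Rule 3 applies to /d/ (between /i/ and /e/: immediately after a vowel) → [ð].
/e/ (between /d/ and /l/) is unaffected → [e].
/l/ (between /e/ and /l/) occurs word-finally or immediately before a consonant → [ɫ] by rule 1.
/l/ (between /l/ and /a/) is in the target of rule 1 but the environment (word-finally or immediately before a consonant) is not met → [l].
/a/ (between /l/ and /ɡ/) is unaffected → [a].
/ɡ/ meets the environment for rule 3 (immediately after a vowel) → [ɣ].
/t/ (between /ɡ/ and /e/) is in the target of rule 2 but the environment (immediately before a consonant) is not met → [t].
/e/ stays [e].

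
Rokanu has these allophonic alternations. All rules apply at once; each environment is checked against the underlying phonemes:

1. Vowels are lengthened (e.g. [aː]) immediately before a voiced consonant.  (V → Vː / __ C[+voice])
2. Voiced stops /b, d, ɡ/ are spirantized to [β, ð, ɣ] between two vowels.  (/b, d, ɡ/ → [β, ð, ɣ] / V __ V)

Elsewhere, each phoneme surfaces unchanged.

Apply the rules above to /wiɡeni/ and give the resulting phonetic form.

[wiːɣeːni]

/i/ (between /w/ and /ɡ/) occurs before a voiced consonant → [iː] by rule 1.
/ɡ/ meets the environment for rule 2 (between two vowels) → [ɣ].
/e/ — between /ɡ/ and /n/, before a voiced consonant — surfaces as [eː] (rule 1).
/i/ (word-final): rule 1 targets it, but not before a voiced consonant → unchanged [i].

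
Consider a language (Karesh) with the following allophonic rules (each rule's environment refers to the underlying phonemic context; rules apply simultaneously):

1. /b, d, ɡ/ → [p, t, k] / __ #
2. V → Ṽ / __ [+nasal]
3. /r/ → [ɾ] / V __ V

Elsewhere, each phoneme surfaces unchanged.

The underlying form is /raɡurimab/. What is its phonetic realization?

[raɡuɾĩmap]

/r/ (word-initial) fails the environment for rule 3, so it stays [r].
/a/ (between /r/ and /ɡ/) is in the target of rule 2 but the environment (before a nasal consonant) is not met → [a].
/ɡ/ (between /a/ and /u/) fails the environment for rule 1, so it stays [ɡ].
/u/ (between /ɡ/ and /r/): rule 2 targets it, but not before a nasal consonant → unchanged [u].
/r/ meets the environment for rule 3 (between two vowels) → [ɾ].
Rule 2 applies to /i/ (between /r/ and /m/: before a nasal consonant) → [ĩ].
/m/ (between /i/ and /a/) is unaffected → [m].
/a/ (between /m/ and /b/) fails the environment for rule 2, so it stays [a].
/b/ (word-final) occurs word-finally → [p] by rule 1.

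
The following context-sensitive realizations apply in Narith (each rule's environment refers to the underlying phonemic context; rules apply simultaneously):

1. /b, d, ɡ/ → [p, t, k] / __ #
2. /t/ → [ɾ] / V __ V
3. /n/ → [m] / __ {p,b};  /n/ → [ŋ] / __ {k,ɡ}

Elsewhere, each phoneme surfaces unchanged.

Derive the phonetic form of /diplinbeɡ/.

/d/ — word-initial; rule 1 does not apply here → [d].
/i/ — not in any rule's target class → [i].
/p/ stays [p].
/l/ — not in any rule's target class → [l].
/i/ — not in any rule's target class → [i].
/n/ (between /i/ and /b/): before a labial or velar stop, so rule 3 applies → [m].
/b/ — between /n/ and /e/; rule 1 does not apply here → [b].
/e/ stays [e].
/ɡ/ meets the environment for rule 1 (word-finally) → [k].

[diplimbek]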